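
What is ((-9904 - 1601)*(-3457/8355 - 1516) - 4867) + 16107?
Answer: 9723872259/557 ≈ 1.7458e+7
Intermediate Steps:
((-9904 - 1601)*(-3457/8355 - 1516) - 4867) + 16107 = (-11505*(-3457*1/8355 - 1516) - 4867) + 16107 = (-11505*(-3457/8355 - 1516) - 4867) + 16107 = (-11505*(-12669637/8355) - 4867) + 16107 = (9717611579/557 - 4867) + 16107 = 9714900660/557 + 16107 = 9723872259/557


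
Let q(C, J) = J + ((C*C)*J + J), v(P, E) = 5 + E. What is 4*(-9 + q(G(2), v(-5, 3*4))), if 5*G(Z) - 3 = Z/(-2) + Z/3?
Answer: 26852/225 ≈ 119.34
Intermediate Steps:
G(Z) = ⅗ - Z/30 (G(Z) = ⅗ + (Z/(-2) + Z/3)/5 = ⅗ + (Z*(-½) + Z*(⅓))/5 = ⅗ + (-Z/2 + Z/3)/5 = ⅗ + (-Z/6)/5 = ⅗ - Z/30)
q(C, J) = 2*J + J*C² (q(C, J) = J + (C²*J + J) = J + (J*C² + J) = J + (J + J*C²) = 2*J + J*C²)
4*(-9 + q(G(2), v(-5, 3*4))) = 4*(-9 + (5 + 3*4)*(2 + (⅗ - 1/30*2)²)) = 4*(-9 + (5 + 12)*(2 + (⅗ - 1/15)²)) = 4*(-9 + 17*(2 + (8/15)²)) = 4*(-9 + 17*(2 + 64/225)) = 4*(-9 + 17*(514/225)) = 4*(-9 + 8738/225) = 4*(6713/225) = 26852/225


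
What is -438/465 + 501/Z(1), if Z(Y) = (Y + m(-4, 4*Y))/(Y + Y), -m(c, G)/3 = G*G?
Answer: -162172/7285 ≈ -22.261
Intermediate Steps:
m(c, G) = -3*G² (m(c, G) = -3*G*G = -3*G²)
Z(Y) = (Y - 48*Y²)/(2*Y) (Z(Y) = (Y - 3*16*Y²)/(Y + Y) = (Y - 48*Y²)/((2*Y)) = (Y - 48*Y²)*(1/(2*Y)) = (Y - 48*Y²)/(2*Y))
-438/465 + 501/Z(1) = -438/465 + 501/(½ - 24*1) = -438*1/465 + 501/(½ - 24) = -146/155 + 501/(-47/2) = -146/155 + 501*(-2/47) = -146/155 - 1002/47 = -162172/7285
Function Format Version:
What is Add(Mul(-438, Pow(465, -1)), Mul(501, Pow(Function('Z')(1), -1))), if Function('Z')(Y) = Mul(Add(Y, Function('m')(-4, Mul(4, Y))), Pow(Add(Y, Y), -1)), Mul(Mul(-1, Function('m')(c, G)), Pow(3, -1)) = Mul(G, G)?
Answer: Rational(-162172, 7285) ≈ -22.261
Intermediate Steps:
Function('m')(c, G) = Mul(-3, Pow(G, 2)) (Function('m')(c, G) = Mul(-3, Mul(G, G)) = Mul(-3, Pow(G, 2)))
Function('Z')(Y) = Mul(Rational(1, 2), Pow(Y, -1), Add(Y, Mul(-48, Pow(Y, 2)))) (Function('Z')(Y) = Mul(Add(Y, Mul(-3, Pow(Mul(4, Y), 2))), Pow(Add(Y, Y), -1)) = Mul(Add(Y, Mul(-3, Mul(16, Pow(Y, 2)))), Pow(Mul(2, Y), -1)) = Mul(Add(Y, Mul(-48, Pow(Y, 2))), Mul(Rational(1, 2), Pow(Y, -1))) = Mul(Rational(1, 2), Pow(Y, -1), Add(Y, Mul(-48, Pow(Y, 2)))))
Add(Mul(-438, Pow(465, -1)), Mul(501, Pow(Function('Z')(1), -1))) = Add(Mul(-438, Pow(465, -1)), Mul(501, Pow(Add(Rational(1, 2), Mul(-24, 1)), -1))) = Add(Mul(-438, Rational(1, 465)), Mul(501, Pow(Add(Rational(1, 2), -24), -1))) = Add(Rational(-146, 155), Mul(501, Pow(Rational(-47, 2), -1))) = Add(Rational(-146, 155), Mul(501, Rational(-2, 47))) = Add(Rational(-146, 155), Rational(-1002, 47)) = Rational(-162172, 7285)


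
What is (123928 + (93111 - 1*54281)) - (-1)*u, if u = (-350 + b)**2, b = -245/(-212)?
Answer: 12784337577/44944 ≈ 2.8445e+5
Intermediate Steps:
b = 245/212 (b = -245*(-1/212) = 245/212 ≈ 1.1557)
u = 5469342025/44944 (u = (-350 + 245/212)**2 = (-73955/212)**2 = 5469342025/44944 ≈ 1.2169e+5)
(123928 + (93111 - 1*54281)) - (-1)*u = (123928 + (93111 - 1*54281)) - (-1)*5469342025/44944 = (123928 + (93111 - 54281)) - 1*(-5469342025/44944) = (123928 + 38830) + 5469342025/44944 = 162758 + 5469342025/44944 = 12784337577/44944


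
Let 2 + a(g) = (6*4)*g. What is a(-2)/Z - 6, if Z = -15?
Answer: -8/3 ≈ -2.6667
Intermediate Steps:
a(g) = -2 + 24*g (a(g) = -2 + (6*4)*g = -2 + 24*g)
a(-2)/Z - 6 = (-2 + 24*(-2))/(-15) - 6 = (-2 - 48)*(-1/15) - 6 = -50*(-1/15) - 6 = 10/3 - 6 = -8/3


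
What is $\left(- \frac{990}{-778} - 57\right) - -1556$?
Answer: $\frac{583606}{389} \approx 1500.3$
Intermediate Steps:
$\left(- \frac{990}{-778} - 57\right) - -1556 = \left(\left(-990\right) \left(- \frac{1}{778}\right) - 57\right) + 1556 = \left(\frac{495}{389} - 57\right) + 1556 = - \frac{21678}{389} + 1556 = \frac{583606}{389}$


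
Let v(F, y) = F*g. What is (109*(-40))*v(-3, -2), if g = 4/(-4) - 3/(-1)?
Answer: 26160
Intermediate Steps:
g = 2 (g = 4*(-¼) - 3*(-1) = -1 + 3 = 2)
v(F, y) = 2*F (v(F, y) = F*2 = 2*F)
(109*(-40))*v(-3, -2) = (109*(-40))*(2*(-3)) = -4360*(-6) = 26160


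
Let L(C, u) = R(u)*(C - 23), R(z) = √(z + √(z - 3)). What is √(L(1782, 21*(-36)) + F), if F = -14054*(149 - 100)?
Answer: √(-688646 + 1759*√(-756 + I*√759)) ≈ 29.146 + 829.83*I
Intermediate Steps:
R(z) = √(z + √(-3 + z))
F = -688646 (F = -14054*49 = -688646)
L(C, u) = √(u + √(-3 + u))*(-23 + C) (L(C, u) = √(u + √(-3 + u))*(C - 23) = √(u + √(-3 + u))*(-23 + C))
√(L(1782, 21*(-36)) + F) = √(√(21*(-36) + √(-3 + 21*(-36)))*(-23 + 1782) - 688646) = √(√(-756 + √(-3 - 756))*1759 - 688646) = √(√(-756 + √(-759))*1759 - 688646) = √(√(-756 + I*√759)*1759 - 688646) = √(1759*√(-756 + I*√759) - 688646) = √(-688646 + 1759*√(-756 + I*√759))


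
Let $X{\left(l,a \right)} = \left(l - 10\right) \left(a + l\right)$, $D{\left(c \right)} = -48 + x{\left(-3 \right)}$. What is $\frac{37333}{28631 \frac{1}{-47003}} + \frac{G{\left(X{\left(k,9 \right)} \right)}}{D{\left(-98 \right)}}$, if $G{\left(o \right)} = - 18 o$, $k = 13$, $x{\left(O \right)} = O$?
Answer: $- \frac{29819633107}{486727} \approx -61266.0$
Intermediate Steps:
$D{\left(c \right)} = -51$ ($D{\left(c \right)} = -48 - 3 = -51$)
$X{\left(l,a \right)} = \left(-10 + l\right) \left(a + l\right)$
$\frac{37333}{28631 \frac{1}{-47003}} + \frac{G{\left(X{\left(k,9 \right)} \right)}}{D{\left(-98 \right)}} = \frac{37333}{28631 \frac{1}{-47003}} + \frac{\left(-18\right) \left(13^{2} - 90 - 130 + 9 \cdot 13\right)}{-51} = \frac{37333}{28631 \left(- \frac{1}{47003}\right)} + - 18 \left(169 - 90 - 130 + 117\right) \left(- \frac{1}{51}\right) = \frac{37333}{- \frac{28631}{47003}} + \left(-18\right) 66 \left(- \frac{1}{51}\right) = 37333 \left(- \frac{47003}{28631}\right) - - \frac{396}{17} = - \frac{1754762999}{28631} + \frac{396}{17} = - \frac{29819633107}{486727}$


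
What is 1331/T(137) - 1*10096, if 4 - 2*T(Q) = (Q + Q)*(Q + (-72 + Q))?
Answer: -279377843/27672 ≈ -10096.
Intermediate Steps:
T(Q) = 2 - Q*(-72 + 2*Q) (T(Q) = 2 - (Q + Q)*(Q + (-72 + Q))/2 = 2 - 2*Q*(-72 + 2*Q)/2 = 2 - Q*(-72 + 2*Q))
1331/T(137) - 1*10096 = 1331/(2 - 2*137² + 72*137) - 1*10096 = 1331/(2 - 2*18769 + 9864) - 10096 = 1331/(2 - 37538 + 9864) - 10096 = 1331/(-27672) - 10096 = 1331*(-1/27672) - 10096 = -1331/27672 - 10096 = -279377843/27672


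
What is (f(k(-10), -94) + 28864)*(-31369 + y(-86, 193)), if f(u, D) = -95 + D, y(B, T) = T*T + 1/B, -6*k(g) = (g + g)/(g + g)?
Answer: 14500345325/86 ≈ 1.6861e+8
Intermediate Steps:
k(g) = -⅙ (k(g) = -(g + g)/(6*(g + g)) = -2*g/(6*(2*g)) = -2*g*1/(2*g)/6 = -⅙*1 = -⅙)
y(B, T) = 1/B + T² (y(B, T) = T² + 1/B = 1/B + T²)
(f(k(-10), -94) + 28864)*(-31369 + y(-86, 193)) = ((-95 - 94) + 28864)*(-31369 + (1/(-86) + 193²)) = (-189 + 28864)*(-31369 + (-1/86 + 37249)) = 28675*(-31369 + 3203413/86) = 28675*(505679/86) = 14500345325/86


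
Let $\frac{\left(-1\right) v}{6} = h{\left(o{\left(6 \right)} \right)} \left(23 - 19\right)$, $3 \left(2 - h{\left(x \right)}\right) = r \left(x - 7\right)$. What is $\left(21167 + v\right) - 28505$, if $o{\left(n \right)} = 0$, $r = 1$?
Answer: $-7442$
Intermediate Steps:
$h{\left(x \right)} = \frac{13}{3} - \frac{x}{3}$ ($h{\left(x \right)} = 2 - \frac{1 \left(x - 7\right)}{3} = 2 - \frac{1 \left(-7 + x\right)}{3} = 2 - \frac{-7 + x}{3} = 2 - \left(- \frac{7}{3} + \frac{x}{3}\right) = \frac{13}{3} - \frac{x}{3}$)
$v = -104$ ($v = - 6 \left(\frac{13}{3} - 0\right) \left(23 - 19\right) = - 6 \left(\frac{13}{3} + 0\right) 4 = - 6 \cdot \frac{13}{3} \cdot 4 = \left(-6\right) \frac{52}{3} = -104$)
$\left(21167 + v\right) - 28505 = \left(21167 - 104\right) - 28505 = 21063 - 28505 = -7442$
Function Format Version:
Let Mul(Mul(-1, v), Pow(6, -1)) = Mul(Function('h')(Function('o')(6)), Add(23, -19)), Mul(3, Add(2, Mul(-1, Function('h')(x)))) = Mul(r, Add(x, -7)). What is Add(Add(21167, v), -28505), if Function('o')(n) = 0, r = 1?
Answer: -7442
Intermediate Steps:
Function('h')(x) = Add(Rational(13, 3), Mul(Rational(-1, 3), x)) (Function('h')(x) = Add(2, Mul(Rational(-1, 3), Mul(1, Add(x, -7)))) = Add(2, Mul(Rational(-1, 3), Mul(1, Add(-7, x)))) = Add(2, Mul(Rational(-1, 3), Add(-7, x))) = Add(2, Add(Rational(7, 3), Mul(Rational(-1, 3), x))) = Add(Rational(13, 3), Mul(Rational(-1, 3), x)))
v = -104 (v = Mul(-6, Mul(Add(Rational(13, 3), Mul(Rational(-1, 3), 0)), Add(23, -19))) = Mul(-6, Mul(Add(Rational(13, 3), 0), 4)) = Mul(-6, Mul(Rational(13, 3), 4)) = Mul(-6, Rational(52, 3)) = -104)
Add(Add(21167, v), -28505) = Add(Add(21167, -104), -28505) = Add(21063, -28505) = -7442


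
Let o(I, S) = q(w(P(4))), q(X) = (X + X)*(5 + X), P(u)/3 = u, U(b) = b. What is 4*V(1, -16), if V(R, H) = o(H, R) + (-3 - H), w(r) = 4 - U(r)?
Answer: 244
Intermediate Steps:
P(u) = 3*u
w(r) = 4 - r
q(X) = 2*X*(5 + X) (q(X) = (2*X)*(5 + X) = 2*X*(5 + X))
o(I, S) = 48 (o(I, S) = 2*(4 - 3*4)*(5 + (4 - 3*4)) = 2*(4 - 1*12)*(5 + (4 - 1*12)) = 2*(4 - 12)*(5 + (4 - 12)) = 2*(-8)*(5 - 8) = 2*(-8)*(-3) = 48)
V(R, H) = 45 - H (V(R, H) = 48 + (-3 - H) = 45 - H)
4*V(1, -16) = 4*(45 - 1*(-16)) = 4*(45 + 16) = 4*61 = 244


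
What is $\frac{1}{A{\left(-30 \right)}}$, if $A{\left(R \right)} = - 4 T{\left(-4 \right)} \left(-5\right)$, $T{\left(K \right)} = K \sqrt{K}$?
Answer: $\frac{i}{160} \approx 0.00625 i$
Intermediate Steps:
$T{\left(K \right)} = K^{\frac{3}{2}}$
$A{\left(R \right)} = - 160 i$ ($A{\left(R \right)} = - 4 \left(-4\right)^{\frac{3}{2}} \left(-5\right) = - 4 \left(- 8 i\right) \left(-5\right) = 32 i \left(-5\right) = - 160 i$)
$\frac{1}{A{\left(-30 \right)}} = \frac{1}{\left(-160\right) i} = \frac{i}{160}$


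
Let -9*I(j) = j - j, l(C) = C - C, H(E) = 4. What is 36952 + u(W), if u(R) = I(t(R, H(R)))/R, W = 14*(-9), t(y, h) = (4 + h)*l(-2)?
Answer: 36952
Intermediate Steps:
l(C) = 0
t(y, h) = 0 (t(y, h) = (4 + h)*0 = 0)
W = -126
I(j) = 0 (I(j) = -(j - j)/9 = -⅑*0 = 0)
u(R) = 0 (u(R) = 0/R = 0)
36952 + u(W) = 36952 + 0 = 36952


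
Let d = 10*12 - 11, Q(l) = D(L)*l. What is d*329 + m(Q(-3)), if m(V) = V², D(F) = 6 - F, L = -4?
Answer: 36761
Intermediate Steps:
Q(l) = 10*l (Q(l) = (6 - 1*(-4))*l = (6 + 4)*l = 10*l)
d = 109 (d = 120 - 11 = 109)
d*329 + m(Q(-3)) = 109*329 + (10*(-3))² = 35861 + (-30)² = 35861 + 900 = 36761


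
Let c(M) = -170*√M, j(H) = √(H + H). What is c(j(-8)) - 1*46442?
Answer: -46442 - 340*√I ≈ -46682.0 - 240.42*I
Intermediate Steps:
j(H) = √2*√H (j(H) = √(2*H) = √2*√H)
c(j(-8)) - 1*46442 = -170*2^(¼)*((-1)^(¼)*2^(¾)) - 1*46442 = -170*2^(¼)*(2^(¾)*√I) - 46442 = -170*2*√I - 46442 = -340*√I - 46442 = -46442 - 340*√I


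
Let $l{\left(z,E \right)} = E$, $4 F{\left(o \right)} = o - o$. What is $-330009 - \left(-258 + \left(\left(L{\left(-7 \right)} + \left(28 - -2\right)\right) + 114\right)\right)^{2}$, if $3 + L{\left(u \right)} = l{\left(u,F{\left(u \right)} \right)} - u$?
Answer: $-342109$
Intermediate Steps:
$F{\left(o \right)} = 0$ ($F{\left(o \right)} = \frac{o - o}{4} = \frac{1}{4} \cdot 0 = 0$)
$L{\left(u \right)} = -3 - u$ ($L{\left(u \right)} = -3 + \left(0 - u\right) = -3 - u$)
$-330009 - \left(-258 + \left(\left(L{\left(-7 \right)} + \left(28 - -2\right)\right) + 114\right)\right)^{2} = -330009 - \left(-258 + \left(\left(\left(-3 - -7\right) + \left(28 - -2\right)\right) + 114\right)\right)^{2} = -330009 - \left(-258 + \left(\left(\left(-3 + 7\right) + \left(28 + 2\right)\right) + 114\right)\right)^{2} = -330009 - \left(-258 + \left(\left(4 + 30\right) + 114\right)\right)^{2} = -330009 - \left(-258 + \left(34 + 114\right)\right)^{2} = -330009 - \left(-258 + 148\right)^{2} = -330009 - \left(-110\right)^{2} = -330009 - 12100 = -342109$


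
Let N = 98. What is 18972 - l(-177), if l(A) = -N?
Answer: 19070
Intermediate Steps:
l(A) = -98 (l(A) = -1*98 = -98)
18972 - l(-177) = 18972 - 1*(-98) = 18972 + 98 = 19070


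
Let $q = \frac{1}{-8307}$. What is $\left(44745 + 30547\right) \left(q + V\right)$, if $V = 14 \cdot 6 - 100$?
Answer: $- \frac{10007285596}{8307} \approx -1.2047 \cdot 10^{6}$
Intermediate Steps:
$V = -16$ ($V = 84 - 100 = -16$)
$q = - \frac{1}{8307} \approx -0.00012038$
$\left(44745 + 30547\right) \left(q + V\right) = \left(44745 + 30547\right) \left(- \frac{1}{8307} - 16\right) = 75292 \left(- \frac{132913}{8307}\right) = - \frac{10007285596}{8307}$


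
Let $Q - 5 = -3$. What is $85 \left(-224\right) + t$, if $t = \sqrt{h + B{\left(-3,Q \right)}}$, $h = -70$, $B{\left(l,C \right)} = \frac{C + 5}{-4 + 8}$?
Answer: $-19040 + \frac{i \sqrt{273}}{2} \approx -19040.0 + 8.2614 i$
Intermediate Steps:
$Q = 2$ ($Q = 5 - 3 = 2$)
$B{\left(l,C \right)} = \frac{5}{4} + \frac{C}{4}$ ($B{\left(l,C \right)} = \frac{5 + C}{4} = \left(5 + C\right) \frac{1}{4} = \frac{5}{4} + \frac{C}{4}$)
$t = \frac{i \sqrt{273}}{2}$ ($t = \sqrt{-70 + \left(\frac{5}{4} + \frac{1}{4} \cdot 2\right)} = \sqrt{-70 + \left(\frac{5}{4} + \frac{1}{2}\right)} = \sqrt{-70 + \frac{7}{4}} = \sqrt{- \frac{273}{4}} = \frac{i \sqrt{273}}{2} \approx 8.2614 i$)
$85 \left(-224\right) + t = 85 \left(-224\right) + \frac{i \sqrt{273}}{2} = -19040 + \frac{i \sqrt{273}}{2}$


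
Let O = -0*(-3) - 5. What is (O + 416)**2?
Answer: 168921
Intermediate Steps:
O = -5 (O = -5*0 - 5 = 0 - 5 = -5)
(O + 416)**2 = (-5 + 416)**2 = 411**2 = 168921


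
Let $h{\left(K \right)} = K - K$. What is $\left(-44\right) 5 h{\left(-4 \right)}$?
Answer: $0$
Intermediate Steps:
$h{\left(K \right)} = 0$
$\left(-44\right) 5 h{\left(-4 \right)} = \left(-44\right) 5 \cdot 0 = \left(-220\right) 0 = 0$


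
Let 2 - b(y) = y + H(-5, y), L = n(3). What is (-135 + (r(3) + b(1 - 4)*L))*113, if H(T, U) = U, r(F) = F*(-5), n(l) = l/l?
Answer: -16046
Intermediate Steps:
n(l) = 1
r(F) = -5*F
L = 1
b(y) = 2 - 2*y (b(y) = 2 - (y + y) = 2 - 2*y)
(-135 + (r(3) + b(1 - 4)*L))*113 = (-135 + (-5*3 + (2 - 2*(1 - 4))*1))*113 = (-135 + (-15 + (2 - 2*(-3))*1))*113 = (-135 + (-15 + (2 + 6)*1))*113 = (-135 + (-15 + 8*1))*113 = (-135 + (-15 + 8))*113 = (-135 - 7)*113 = -142*113 = -16046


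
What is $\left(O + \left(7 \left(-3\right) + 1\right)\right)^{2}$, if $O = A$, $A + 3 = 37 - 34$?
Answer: $400$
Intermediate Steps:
$A = 0$ ($A = -3 + \left(37 - 34\right) = -3 + 3 = 0$)
$O = 0$
$\left(O + \left(7 \left(-3\right) + 1\right)\right)^{2} = \left(0 + \left(7 \left(-3\right) + 1\right)\right)^{2} = \left(0 + \left(-21 + 1\right)\right)^{2} = \left(0 - 20\right)^{2} = \left(-20\right)^{2} = 400$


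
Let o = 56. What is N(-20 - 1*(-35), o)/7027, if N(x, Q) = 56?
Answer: 56/7027 ≈ 0.0079693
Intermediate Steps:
N(-20 - 1*(-35), o)/7027 = 56/7027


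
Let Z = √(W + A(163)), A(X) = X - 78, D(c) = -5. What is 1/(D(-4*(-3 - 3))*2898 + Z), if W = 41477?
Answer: -805/11662141 - √4618/69972846 ≈ -6.9998e-5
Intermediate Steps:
A(X) = -78 + X
Z = 3*√4618 (Z = √(41477 + (-78 + 163)) = √(41477 + 85) = √41562 = 3*√4618 ≈ 203.87)
1/(D(-4*(-3 - 3))*2898 + Z) = 1/(-5*2898 + 3*√4618) = 1/(-14490 + 3*√4618)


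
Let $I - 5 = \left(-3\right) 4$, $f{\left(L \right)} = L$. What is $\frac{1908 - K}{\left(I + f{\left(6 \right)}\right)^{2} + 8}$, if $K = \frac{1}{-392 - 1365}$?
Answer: $\frac{3352357}{15813} \approx 212.0$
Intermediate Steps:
$K = - \frac{1}{1757}$ ($K = \frac{1}{-1757} = - \frac{1}{1757} \approx -0.00056915$)
$I = -7$ ($I = 5 - 12 = -7$)
$\frac{1908 - K}{\left(I + f{\left(6 \right)}\right)^{2} + 8} = \frac{1908 - - \frac{1}{1757}}{\left(-7 + 6\right)^{2} + 8} = \frac{1908 + \frac{1}{1757}}{\left(-1\right)^{2} + 8} = \frac{1}{1 + 8} \cdot \frac{3352357}{1757} = \frac{1}{9} \cdot \frac{3352357}{1757} = \frac{3352357}{15813}$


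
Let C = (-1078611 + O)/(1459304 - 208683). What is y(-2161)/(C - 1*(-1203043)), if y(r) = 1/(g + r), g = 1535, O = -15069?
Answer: -1250621/941848141010398 ≈ -1.3278e-9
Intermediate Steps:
C = -1093680/1250621 (C = (-1078611 - 15069)/(1459304 - 208683) = -1093680/1250621 ≈ -0.87451)
y(r) = 1/(1535 + r)
y(-2161)/(C - 1*(-1203043)) = 1/((1535 - 2161)*(-1093680/1250621 - 1*(-1203043))) = 1/((-626)*(-1093680/1250621 + 1203043)) = -1/(626*1504549746023/1250621) = -1/626*1250621/1504549746023 = -1250621/941848141010398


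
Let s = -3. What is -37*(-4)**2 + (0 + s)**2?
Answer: -583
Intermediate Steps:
-37*(-4)**2 + (0 + s)**2 = -37*(-4)**2 + (0 - 3)**2 = -37*16 + (-3)**2 = -592 + 9 = -583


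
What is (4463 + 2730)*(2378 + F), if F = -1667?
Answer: 5114223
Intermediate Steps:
(4463 + 2730)*(2378 + F) = (4463 + 2730)*(2378 - 1667) = 7193*711 = 5114223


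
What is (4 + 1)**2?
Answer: 25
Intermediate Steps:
(4 + 1)**2 = 5**2 = 25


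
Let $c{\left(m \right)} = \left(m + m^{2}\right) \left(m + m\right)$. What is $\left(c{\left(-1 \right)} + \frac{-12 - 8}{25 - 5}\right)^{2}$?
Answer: $1$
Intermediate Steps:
$c{\left(m \right)} = 2 m \left(m + m^{2}\right)$ ($c{\left(m \right)} = \left(m + m^{2}\right) 2 m = 2 m \left(m + m^{2}\right)$)
$\left(c{\left(-1 \right)} + \frac{-12 - 8}{25 - 5}\right)^{2} = \left(2 \left(-1\right)^{2} \left(1 - 1\right) + \frac{-12 - 8}{25 - 5}\right)^{2} = \left(2 \cdot 1 \cdot 0 - \frac{20}{20}\right)^{2} = \left(0 - 1\right)^{2} = \left(-1\right)^{2} = 1$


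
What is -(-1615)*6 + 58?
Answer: 9748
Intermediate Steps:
-(-1615)*6 + 58 = -85*(-114) + 58 = 9690 + 58 = 9748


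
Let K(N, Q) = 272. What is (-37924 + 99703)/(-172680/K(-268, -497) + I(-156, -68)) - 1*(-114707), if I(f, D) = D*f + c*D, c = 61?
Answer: 22720395371/198055 ≈ 1.1472e+5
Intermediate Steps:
I(f, D) = 61*D + D*f (I(f, D) = D*f + 61*D = 61*D + D*f)
(-37924 + 99703)/(-172680/K(-268, -497) + I(-156, -68)) - 1*(-114707) = (-37924 + 99703)/(-172680/272 - 68*(61 - 156)) - 1*(-114707) = 61779/(-172680*1/272 - 68*(-95)) + 114707 = 61779/(-21585/34 + 6460) + 114707 = 61779/(198055/34) + 114707 = 61779*(34/198055) + 114707 = 2100486/198055 + 114707 = 22720395371/198055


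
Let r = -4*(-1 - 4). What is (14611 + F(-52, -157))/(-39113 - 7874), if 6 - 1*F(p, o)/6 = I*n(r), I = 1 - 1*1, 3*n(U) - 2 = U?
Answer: -14647/46987 ≈ -0.31172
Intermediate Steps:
r = 20 (r = -4*(-5) = 20)
n(U) = ⅔ + U/3
I = 0 (I = 1 - 1 = 0)
F(p, o) = 36 (F(p, o) = 36 - 0*(⅔ + (⅓)*20) = 36 - 0*(⅔ + 20/3) = 36 - 0*22/3 = 36 - 6*0 = 36 + 0 = 36)
(14611 + F(-52, -157))/(-39113 - 7874) = (14611 + 36)/(-39113 - 7874) = 14647/(-46987) = 14647*(-1/46987) = -14647/46987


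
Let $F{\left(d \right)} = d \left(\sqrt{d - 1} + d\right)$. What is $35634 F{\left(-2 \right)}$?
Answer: $142536 - 71268 i \sqrt{3} \approx 1.4254 \cdot 10^{5} - 1.2344 \cdot 10^{5} i$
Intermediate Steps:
$F{\left(d \right)} = d \left(d + \sqrt{-1 + d}\right)$ ($F{\left(d \right)} = d \left(\sqrt{-1 + d} + d\right) = d \left(d + \sqrt{-1 + d}\right)$)
$35634 F{\left(-2 \right)} = 35634 \left(- 2 \left(-2 + \sqrt{-1 - 2}\right)\right) = 35634 \left(- 2 \left(-2 + \sqrt{-3}\right)\right) = 35634 \left(- 2 \left(-2 + i \sqrt{3}\right)\right) = 35634 \left(4 - 2 i \sqrt{3}\right) = 142536 - 71268 i \sqrt{3}$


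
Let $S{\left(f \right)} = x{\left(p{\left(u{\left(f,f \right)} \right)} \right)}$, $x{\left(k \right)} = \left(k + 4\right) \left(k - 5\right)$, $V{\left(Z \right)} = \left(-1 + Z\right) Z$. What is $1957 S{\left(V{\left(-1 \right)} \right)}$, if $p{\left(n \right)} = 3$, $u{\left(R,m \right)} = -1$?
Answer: $-27398$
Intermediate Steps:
$V{\left(Z \right)} = Z \left(-1 + Z\right)$
$x{\left(k \right)} = \left(-5 + k\right) \left(4 + k\right)$ ($x{\left(k \right)} = \left(4 + k\right) \left(-5 + k\right) = \left(-5 + k\right) \left(4 + k\right)$)
$S{\left(f \right)} = -14$ ($S{\left(f \right)} = -20 + 3^{2} - 3 = -20 + 9 - 3 = -14$)
$1957 S{\left(V{\left(-1 \right)} \right)} = 1957 \left(-14\right) = -27398$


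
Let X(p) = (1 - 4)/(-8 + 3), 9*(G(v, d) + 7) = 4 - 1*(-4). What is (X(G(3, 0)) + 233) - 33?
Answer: 1003/5 ≈ 200.60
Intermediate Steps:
G(v, d) = -55/9 (G(v, d) = -7 + (4 - 1*(-4))/9 = -7 + (4 + 4)/9 = -7 + (⅑)*8 = -7 + 8/9 = -55/9)
X(p) = ⅗ (X(p) = -3/(-5) = -3*(-⅕) = ⅗)
(X(G(3, 0)) + 233) - 33 = (⅗ + 233) - 33 = 1168/5 - 33 = 1003/5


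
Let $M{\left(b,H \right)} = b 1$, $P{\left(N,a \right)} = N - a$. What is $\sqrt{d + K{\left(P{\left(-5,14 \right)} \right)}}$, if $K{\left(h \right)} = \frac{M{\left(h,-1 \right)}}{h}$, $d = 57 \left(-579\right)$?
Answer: $i \sqrt{33002} \approx 181.66 i$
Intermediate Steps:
$M{\left(b,H \right)} = b$
$d = -33003$
$K{\left(h \right)} = 1$ ($K{\left(h \right)} = \frac{h}{h} = 1$)
$\sqrt{d + K{\left(P{\left(-5,14 \right)} \right)}} = \sqrt{-33003 + 1} = \sqrt{-33002} = i \sqrt{33002}$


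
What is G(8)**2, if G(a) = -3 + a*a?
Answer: 3721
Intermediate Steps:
G(a) = -3 + a**2
G(8)**2 = (-3 + 8**2)**2 = (-3 + 64)**2 = 61**2 = 3721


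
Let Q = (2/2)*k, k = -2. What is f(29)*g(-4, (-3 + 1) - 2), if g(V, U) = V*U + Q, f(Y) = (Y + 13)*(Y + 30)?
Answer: 34692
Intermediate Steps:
Q = -2 (Q = (2/2)*(-2) = (2*(1/2))*(-2) = 1*(-2) = -2)
f(Y) = (13 + Y)*(30 + Y)
g(V, U) = -2 + U*V (g(V, U) = V*U - 2 = U*V - 2 = -2 + U*V)
f(29)*g(-4, (-3 + 1) - 2) = (390 + 29**2 + 43*29)*(-2 + ((-3 + 1) - 2)*(-4)) = (390 + 841 + 1247)*(-2 + (-2 - 2)*(-4)) = 2478*(-2 - 4*(-4)) = 2478*(-2 + 16) = 2478*14 = 34692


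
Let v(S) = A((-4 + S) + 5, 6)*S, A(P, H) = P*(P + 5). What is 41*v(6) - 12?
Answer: 20652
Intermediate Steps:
A(P, H) = P*(5 + P)
v(S) = S*(1 + S)*(6 + S) (v(S) = (((-4 + S) + 5)*(5 + ((-4 + S) + 5)))*S = ((1 + S)*(5 + (1 + S)))*S = ((1 + S)*(6 + S))*S = S*(1 + S)*(6 + S))
41*v(6) - 12 = 41*(6*(1 + 6)*(6 + 6)) - 12 = 41*(6*7*12) - 12 = 41*504 - 12 = 20664 - 12 = 20652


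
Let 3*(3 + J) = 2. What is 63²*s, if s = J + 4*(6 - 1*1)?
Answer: 70119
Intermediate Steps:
J = -7/3 (J = -3 + (⅓)*2 = -3 + ⅔ = -7/3 ≈ -2.3333)
s = 53/3 (s = -7/3 + 4*(6 - 1*1) = -7/3 + 4*(6 - 1) = -7/3 + 4*5 = -7/3 + 20 = 53/3 ≈ 17.667)
63²*s = 63²*(53/3) = 3969*(53/3) = 70119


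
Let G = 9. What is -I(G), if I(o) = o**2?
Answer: -81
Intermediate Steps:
-I(G) = -1*9**2 = -1*81 = -81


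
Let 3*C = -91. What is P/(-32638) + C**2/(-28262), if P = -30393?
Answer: 143469758/159648777 ≈ 0.89866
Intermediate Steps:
C = -91/3 (C = (1/3)*(-91) = -91/3 ≈ -30.333)
P/(-32638) + C**2/(-28262) = -30393/(-32638) + (-91/3)**2/(-28262) = -30393*(-1/32638) + (8281/9)*(-1/28262) = 30393/32638 - 637/19566 = 143469758/159648777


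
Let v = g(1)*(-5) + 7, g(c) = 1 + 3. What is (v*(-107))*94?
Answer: 130754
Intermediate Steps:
g(c) = 4
v = -13 (v = 4*(-5) + 7 = -20 + 7 = -13)
(v*(-107))*94 = -13*(-107)*94 = 1391*94 = 130754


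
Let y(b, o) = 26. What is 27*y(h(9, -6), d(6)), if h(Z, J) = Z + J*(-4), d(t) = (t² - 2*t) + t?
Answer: 702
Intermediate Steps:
d(t) = t² - t
h(Z, J) = Z - 4*J
27*y(h(9, -6), d(6)) = 27*26 = 702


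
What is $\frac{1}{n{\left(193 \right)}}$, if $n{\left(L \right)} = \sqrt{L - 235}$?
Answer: $- \frac{i \sqrt{42}}{42} \approx - 0.1543 i$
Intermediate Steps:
$n{\left(L \right)} = \sqrt{-235 + L}$
$\frac{1}{n{\left(193 \right)}} = \frac{1}{\sqrt{-235 + 193}} = \frac{1}{\sqrt{-42}} = \frac{1}{i \sqrt{42}} = - \frac{i \sqrt{42}}{42}$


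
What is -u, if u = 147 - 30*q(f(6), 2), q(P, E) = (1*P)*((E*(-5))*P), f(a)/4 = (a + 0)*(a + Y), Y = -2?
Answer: -2764947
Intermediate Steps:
f(a) = 4*a*(-2 + a) (f(a) = 4*((a + 0)*(a - 2)) = 4*(a*(-2 + a)) = 4*a*(-2 + a))
q(P, E) = -5*E*P² (q(P, E) = P*((-5*E)*P) = P*(-5*E*P) = -5*E*P²)
u = 2764947 (u = 147 - (-150)*2*(4*6*(-2 + 6))² = 147 - (-150)*2*(4*6*4)² = 147 - (-150)*2*96² = 147 - (-150)*2*9216 = 147 - 30*(-92160) = 147 + 2764800 = 2764947)
-u = -1*2764947 = -2764947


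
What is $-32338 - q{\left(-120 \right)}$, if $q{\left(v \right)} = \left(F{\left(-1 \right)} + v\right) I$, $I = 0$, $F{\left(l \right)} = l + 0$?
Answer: $-32338$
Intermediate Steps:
$F{\left(l \right)} = l$
$q{\left(v \right)} = 0$ ($q{\left(v \right)} = \left(-1 + v\right) 0 = 0$)
$-32338 - q{\left(-120 \right)} = -32338 - 0 = -32338 + 0 = -32338$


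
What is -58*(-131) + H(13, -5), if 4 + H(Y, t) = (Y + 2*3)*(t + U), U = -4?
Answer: 7423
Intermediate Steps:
H(Y, t) = -4 + (-4 + t)*(6 + Y) (H(Y, t) = -4 + (Y + 2*3)*(t - 4) = -4 + (Y + 6)*(-4 + t) = -4 + (6 + Y)*(-4 + t) = -4 + (-4 + t)*(6 + Y))
-58*(-131) + H(13, -5) = -58*(-131) + (-28 - 4*13 + 6*(-5) + 13*(-5)) = 7598 + (-28 - 52 - 30 - 65) = 7598 - 175 = 7423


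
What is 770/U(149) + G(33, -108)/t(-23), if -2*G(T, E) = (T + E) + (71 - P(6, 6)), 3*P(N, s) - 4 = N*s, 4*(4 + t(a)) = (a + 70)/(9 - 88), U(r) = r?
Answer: 1804226/586017 ≈ 3.0788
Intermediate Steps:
t(a) = -667/158 - a/316 (t(a) = -4 + ((a + 70)/(9 - 88))/4 = -4 + ((70 + a)/(-79))/4 = -4 + ((70 + a)*(-1/79))/4 = -4 + (-70/79 - a/79)/4 = -4 + (-35/158 - a/316) = -667/158 - a/316)
P(N, s) = 4/3 + N*s/3 (P(N, s) = 4/3 + (N*s)/3 = 4/3 + N*s/3)
G(T, E) = -173/6 - E/2 - T/2 (G(T, E) = -((T + E) + (71 - (4/3 + (1/3)*6*6)))/2 = -((E + T) + (71 - (4/3 + 12)))/2 = -((E + T) + (71 - 1*40/3))/2 = -((E + T) + (71 - 40/3))/2 = -((E + T) + 173/3)/2 = -(173/3 + E + T)/2 = -173/6 - E/2 - T/2)
770/U(149) + G(33, -108)/t(-23) = 770/149 + (-173/6 - 1/2*(-108) - 1/2*33)/(-667/158 - 1/316*(-23)) = 770*(1/149) + (-173/6 + 54 - 33/2)/(-667/158 + 23/316) = 770/149 + 26/(3*(-1311/316)) = 770/149 + (26/3)*(-316/1311) = 770/149 - 8216/3933 = 1804226/586017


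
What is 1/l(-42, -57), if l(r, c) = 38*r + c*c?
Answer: 1/1653 ≈ 0.00060496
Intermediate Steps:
l(r, c) = c**2 + 38*r (l(r, c) = 38*r + c**2 = c**2 + 38*r)
1/l(-42, -57) = 1/((-57)**2 + 38*(-42)) = 1/(3249 - 1596) = 1/1653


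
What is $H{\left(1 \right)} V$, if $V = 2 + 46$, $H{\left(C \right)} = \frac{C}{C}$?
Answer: $48$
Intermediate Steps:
$H{\left(C \right)} = 1$
$V = 48$
$H{\left(1 \right)} V = 1 \cdot 48 = 48$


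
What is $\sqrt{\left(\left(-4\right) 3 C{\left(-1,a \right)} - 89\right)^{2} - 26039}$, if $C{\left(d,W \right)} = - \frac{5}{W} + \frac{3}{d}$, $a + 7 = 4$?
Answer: $i \sqrt{20710} \approx 143.91 i$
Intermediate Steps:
$a = -3$ ($a = -7 + 4 = -3$)
$\sqrt{\left(\left(-4\right) 3 C{\left(-1,a \right)} - 89\right)^{2} - 26039} = \sqrt{\left(\left(-4\right) 3 \left(- \frac{5}{-3} + \frac{3}{-1}\right) - 89\right)^{2} - 26039} = \sqrt{\left(- 12 \left(\left(-5\right) \left(- \frac{1}{3}\right) + 3 \left(-1\right)\right) - 89\right)^{2} - 26039} = \sqrt{\left(- 12 \left(\frac{5}{3} - 3\right) - 89\right)^{2} - 26039} = \sqrt{\left(\left(-12\right) \left(- \frac{4}{3}\right) - 89\right)^{2} - 26039} = \sqrt{\left(16 - 89\right)^{2} - 26039} = \sqrt{\left(-73\right)^{2} - 26039} = \sqrt{5329 - 26039} = \sqrt{-20710} = i \sqrt{20710}$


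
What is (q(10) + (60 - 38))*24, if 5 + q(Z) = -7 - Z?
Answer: 0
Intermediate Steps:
q(Z) = -12 - Z (q(Z) = -5 + (-7 - Z) = -12 - Z)
(q(10) + (60 - 38))*24 = ((-12 - 1*10) + (60 - 38))*24 = ((-12 - 10) + 22)*24 = (-22 + 22)*24 = 0*24 = 0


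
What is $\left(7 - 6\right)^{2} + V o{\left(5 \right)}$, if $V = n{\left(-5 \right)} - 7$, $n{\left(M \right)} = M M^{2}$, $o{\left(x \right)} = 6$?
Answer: $-791$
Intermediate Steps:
$n{\left(M \right)} = M^{3}$
$V = -132$ ($V = \left(-5\right)^{3} - 7 = -125 - 7 = -132$)
$\left(7 - 6\right)^{2} + V o{\left(5 \right)} = \left(7 - 6\right)^{2} - 792 = 1^{2} - 792 = 1 - 792 = -791$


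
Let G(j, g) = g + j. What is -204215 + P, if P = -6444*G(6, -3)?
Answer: -223547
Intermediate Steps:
P = -19332 (P = -6444*(-3 + 6) = -6444*3 = -19332)
-204215 + P = -204215 - 19332 = -223547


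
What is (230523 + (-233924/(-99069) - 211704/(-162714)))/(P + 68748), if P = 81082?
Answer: 123868993394381/80508220154826 ≈ 1.5386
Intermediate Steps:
(230523 + (-233924/(-99069) - 211704/(-162714)))/(P + 68748) = (230523 + (-233924/(-99069) - 211704/(-162714)))/(81082 + 68748) = (230523 + (-233924*(-1/99069) - 211704*(-1/162714)))/149830 = (230523 + (233924/99069 + 35284/27119))*(1/149830) = (230523 + 9839335552/2686652211)*(1/149830) = (619344966971905/2686652211)*(1/149830) = 123868993394381/80508220154826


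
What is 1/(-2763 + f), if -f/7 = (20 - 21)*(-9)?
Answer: -1/2826 ≈ -0.00035386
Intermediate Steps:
f = -63 (f = -7*(20 - 21)*(-9) = -(-7)*(-9) = -7*9 = -63)
1/(-2763 + f) = 1/(-2763 - 63) = 1/(-2826) = -1/2826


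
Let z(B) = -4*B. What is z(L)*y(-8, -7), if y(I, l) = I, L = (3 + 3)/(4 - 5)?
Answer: -192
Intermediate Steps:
L = -6 (L = 6/(-1) = 6*(-1) = -6)
z(L)*y(-8, -7) = -4*(-6)*(-8) = 24*(-8) = -192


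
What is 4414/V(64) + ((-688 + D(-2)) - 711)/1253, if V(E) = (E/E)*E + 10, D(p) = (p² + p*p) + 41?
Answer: 2715421/46361 ≈ 58.571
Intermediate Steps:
D(p) = 41 + 2*p² (D(p) = (p² + p²) + 41 = 2*p² + 41 = 41 + 2*p²)
V(E) = 10 + E (V(E) = 1*E + 10 = E + 10 = 10 + E)
4414/V(64) + ((-688 + D(-2)) - 711)/1253 = 4414/(10 + 64) + ((-688 + (41 + 2*(-2)²)) - 711)/1253 = 4414/74 + ((-688 + (41 + 2*4)) - 711)*(1/1253) = 4414*(1/74) + ((-688 + (41 + 8)) - 711)*(1/1253) = 2207/37 + ((-688 + 49) - 711)*(1/1253) = 2207/37 + (-639 - 711)*(1/1253) = 2207/37 - 1350*1/1253 = 2207/37 - 1350/1253 = 2715421/46361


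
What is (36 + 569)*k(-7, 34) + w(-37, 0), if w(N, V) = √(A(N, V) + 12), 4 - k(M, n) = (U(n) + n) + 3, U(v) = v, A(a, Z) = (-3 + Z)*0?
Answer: -40535 + 2*√3 ≈ -40532.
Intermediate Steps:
A(a, Z) = 0
k(M, n) = 1 - 2*n (k(M, n) = 4 - ((n + n) + 3) = 4 - (2*n + 3) = 4 - (3 + 2*n) = 4 + (-3 - 2*n) = 1 - 2*n)
w(N, V) = 2*√3 (w(N, V) = √(0 + 12) = √12 = 2*√3)
(36 + 569)*k(-7, 34) + w(-37, 0) = (36 + 569)*(1 - 2*34) + 2*√3 = 605*(1 - 68) + 2*√3 = 605*(-67) + 2*√3 = -40535 + 2*√3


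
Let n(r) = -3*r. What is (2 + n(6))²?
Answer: 256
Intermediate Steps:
(2 + n(6))² = (2 - 3*6)² = (2 - 18)² = (-16)² = 256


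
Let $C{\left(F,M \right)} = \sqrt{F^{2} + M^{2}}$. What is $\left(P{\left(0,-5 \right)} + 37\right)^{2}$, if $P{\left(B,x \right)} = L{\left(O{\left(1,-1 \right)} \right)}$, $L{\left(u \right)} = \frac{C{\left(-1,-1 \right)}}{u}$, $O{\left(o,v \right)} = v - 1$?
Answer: $\frac{\left(74 - \sqrt{2}\right)^{2}}{4} \approx 1317.2$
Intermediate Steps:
$O{\left(o,v \right)} = -1 + v$
$L{\left(u \right)} = \frac{\sqrt{2}}{u}$ ($L{\left(u \right)} = \frac{\sqrt{\left(-1\right)^{2} + \left(-1\right)^{2}}}{u} = \frac{\sqrt{1 + 1}}{u} = \frac{\sqrt{2}}{u}$)
$P{\left(B,x \right)} = - \frac{\sqrt{2}}{2}$ ($P{\left(B,x \right)} = \frac{\sqrt{2}}{-1 - 1} = \frac{\sqrt{2}}{-2} = \sqrt{2} \left(- \frac{1}{2}\right) = - \frac{\sqrt{2}}{2}$)
$\left(P{\left(0,-5 \right)} + 37\right)^{2} = \left(- \frac{\sqrt{2}}{2} + 37\right)^{2} = \left(37 - \frac{\sqrt{2}}{2}\right)^{2}$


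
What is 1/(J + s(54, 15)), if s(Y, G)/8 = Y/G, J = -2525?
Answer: -5/12481 ≈ -0.00040061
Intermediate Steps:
s(Y, G) = 8*Y/G (s(Y, G) = 8*(Y/G) = 8*Y/G)
1/(J + s(54, 15)) = 1/(-2525 + 8*54/15) = 1/(-2525 + 8*54*(1/15)) = 1/(-2525 + 144/5) = 1/(-12481/5) = -5/12481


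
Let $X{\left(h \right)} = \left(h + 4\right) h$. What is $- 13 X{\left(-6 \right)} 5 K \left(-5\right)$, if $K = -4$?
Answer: $-15600$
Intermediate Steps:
$X{\left(h \right)} = h \left(4 + h\right)$ ($X{\left(h \right)} = \left(4 + h\right) h = h \left(4 + h\right)$)
$- 13 X{\left(-6 \right)} 5 K \left(-5\right) = - 13 \left(- 6 \left(4 - 6\right)\right) 5 \left(-4\right) \left(-5\right) = - 13 \left(\left(-6\right) \left(-2\right)\right) \left(\left(-20\right) \left(-5\right)\right) = \left(-13\right) 12 \cdot 100 = \left(-156\right) 100 = -15600$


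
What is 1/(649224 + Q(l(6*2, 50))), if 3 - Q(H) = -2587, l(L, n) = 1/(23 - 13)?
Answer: 1/651814 ≈ 1.5342e-6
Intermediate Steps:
l(L, n) = 1/10
Q(H) = 2590 (Q(H) = 3 - 1*(-2587) = 3 + 2587 = 2590)
1/(649224 + Q(l(6*2, 50))) = 1/(649224 + 2590) = 1/651814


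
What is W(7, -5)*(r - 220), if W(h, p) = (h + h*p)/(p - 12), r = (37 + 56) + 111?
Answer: -448/17 ≈ -26.353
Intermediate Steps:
r = 204 (r = 93 + 111 = 204)
W(h, p) = (h + h*p)/(-12 + p)
W(7, -5)*(r - 220) = (7*(1 - 5)/(-12 - 5))*(204 - 220) = (7*(-4)/(-17))*(-16) = (7*(-1/17)*(-4))*(-16) = (28/17)*(-16) = -448/17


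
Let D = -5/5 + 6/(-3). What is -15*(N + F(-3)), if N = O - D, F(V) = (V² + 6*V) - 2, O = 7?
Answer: 15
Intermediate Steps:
D = -3 (D = -5*⅕ + 6*(-⅓) = -1 - 2 = -3)
F(V) = -2 + V² + 6*V
N = 10 (N = 7 - 1*(-3) = 7 + 3 = 10)
-15*(N + F(-3)) = -15*(10 + (-2 + (-3)² + 6*(-3))) = -15*(10 + (-2 + 9 - 18)) = -15*(10 - 11) = -15*(-1) = 15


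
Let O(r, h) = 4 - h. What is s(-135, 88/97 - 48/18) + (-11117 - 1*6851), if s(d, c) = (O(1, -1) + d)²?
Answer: -1068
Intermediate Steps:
s(d, c) = (5 + d)² (s(d, c) = ((4 - 1*(-1)) + d)² = ((4 + 1) + d)² = (5 + d)²)
s(-135, 88/97 - 48/18) + (-11117 - 1*6851) = (5 - 135)² + (-11117 - 1*6851) = (-130)² + (-11117 - 6851) = 16900 - 17968 = -1068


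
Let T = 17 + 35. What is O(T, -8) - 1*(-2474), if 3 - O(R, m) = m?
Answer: 2485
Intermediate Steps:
T = 52
O(R, m) = 3 - m
O(T, -8) - 1*(-2474) = (3 - 1*(-8)) - 1*(-2474) = (3 + 8) + 2474 = 11 + 2474 = 2485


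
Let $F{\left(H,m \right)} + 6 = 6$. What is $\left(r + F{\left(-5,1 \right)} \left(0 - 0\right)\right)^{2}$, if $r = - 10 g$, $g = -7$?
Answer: $4900$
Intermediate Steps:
$F{\left(H,m \right)} = 0$ ($F{\left(H,m \right)} = -6 + 6 = 0$)
$r = 70$ ($r = \left(-10\right) \left(-7\right) = 70$)
$\left(r + F{\left(-5,1 \right)} \left(0 - 0\right)\right)^{2} = \left(70 + 0 \left(0 - 0\right)\right)^{2} = \left(70 + 0 \left(0 + 0\right)\right)^{2} = \left(70 + 0 \cdot 0\right)^{2} = \left(70 + 0\right)^{2} = 70^{2} = 4900$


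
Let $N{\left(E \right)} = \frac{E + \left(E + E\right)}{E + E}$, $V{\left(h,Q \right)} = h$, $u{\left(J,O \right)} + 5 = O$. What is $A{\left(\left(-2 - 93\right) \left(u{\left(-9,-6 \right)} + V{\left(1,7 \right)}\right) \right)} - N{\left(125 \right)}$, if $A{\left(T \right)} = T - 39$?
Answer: $\frac{1819}{2} \approx 909.5$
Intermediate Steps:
$u{\left(J,O \right)} = -5 + O$
$N{\left(E \right)} = \frac{3}{2}$ ($N{\left(E \right)} = \frac{E + 2 E}{2 E} = 3 E \frac{1}{2 E} = \frac{3}{2}$)
$A{\left(T \right)} = -39 + T$
$A{\left(\left(-2 - 93\right) \left(u{\left(-9,-6 \right)} + V{\left(1,7 \right)}\right) \right)} - N{\left(125 \right)} = \left(-39 + \left(-2 - 93\right) \left(\left(-5 - 6\right) + 1\right)\right) - \frac{3}{2} = \left(-39 - 95 \left(-11 + 1\right)\right) - \frac{3}{2} = \left(-39 - -950\right) - \frac{3}{2} = \left(-39 + 950\right) - \frac{3}{2} = 911 - \frac{3}{2} = \frac{1819}{2}$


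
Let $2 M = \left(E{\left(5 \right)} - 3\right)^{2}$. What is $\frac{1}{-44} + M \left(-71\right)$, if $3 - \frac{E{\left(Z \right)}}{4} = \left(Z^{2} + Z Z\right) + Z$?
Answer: $- \frac{69541803}{44} \approx -1.5805 \cdot 10^{6}$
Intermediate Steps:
$E{\left(Z \right)} = 12 - 8 Z^{2} - 4 Z$ ($E{\left(Z \right)} = 12 - 4 \left(\left(Z^{2} + Z Z\right) + Z\right) = 12 - 4 \left(\left(Z^{2} + Z^{2}\right) + Z\right) = 12 - 4 \left(2 Z^{2} + Z\right) = 12 - 4 \left(Z + 2 Z^{2}\right) = 12 - \left(4 Z + 8 Z^{2}\right) = 12 - 8 Z^{2} - 4 Z$)
$M = \frac{44521}{2}$ ($M = \frac{\left(\left(12 - 8 \cdot 5^{2} - 20\right) - 3\right)^{2}}{2} = \frac{\left(\left(12 - 200 - 20\right) - 3\right)^{2}}{2} = \frac{\left(-208 - 3\right)^{2}}{2} = \frac{\left(-211\right)^{2}}{2} = \frac{1}{2} \cdot 44521 = \frac{44521}{2} \approx 22261.0$)
$\frac{1}{-44} + M \left(-71\right) = \frac{1}{-44} + \frac{44521}{2} \left(-71\right) = - \frac{1}{44} - \frac{3160991}{2} = - \frac{69541803}{44}$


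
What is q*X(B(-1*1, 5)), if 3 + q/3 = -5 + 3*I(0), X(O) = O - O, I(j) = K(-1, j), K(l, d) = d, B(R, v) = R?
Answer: 0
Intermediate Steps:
I(j) = j
X(O) = 0
q = -24 (q = -9 + 3*(-5 + 3*0) = -9 + 3*(-5 + 0) = -9 + 3*(-5) = -9 - 15 = -24)
q*X(B(-1*1, 5)) = -24*0 = 0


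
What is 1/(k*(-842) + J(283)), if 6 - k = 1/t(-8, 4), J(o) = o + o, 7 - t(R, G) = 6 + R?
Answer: -9/39532 ≈ -0.00022766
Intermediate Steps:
t(R, G) = 1 - R (t(R, G) = 7 - (6 + R) = 7 + (-6 - R) = 1 - R)
J(o) = 2*o
k = 53/9 (k = 6 - 1/(1 - 1*(-8)) = 6 - 1/(1 + 8) = 6 - 1/9 = 6 - 1*⅑ = 6 - ⅑ = 53/9 ≈ 5.8889)
1/(k*(-842) + J(283)) = 1/((53/9)*(-842) + 2*283) = 1/(-44626/9 + 566) = 1/(-39532/9) = -9/39532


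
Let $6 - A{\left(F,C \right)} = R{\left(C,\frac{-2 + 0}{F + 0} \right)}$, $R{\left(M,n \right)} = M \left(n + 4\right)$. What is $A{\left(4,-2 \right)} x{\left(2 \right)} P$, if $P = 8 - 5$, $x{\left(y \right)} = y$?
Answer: $78$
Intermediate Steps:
$R{\left(M,n \right)} = M \left(4 + n\right)$
$A{\left(F,C \right)} = 6 - C \left(4 - \frac{2}{F}\right)$ ($A{\left(F,C \right)} = 6 - C \left(4 + \frac{-2 + 0}{F + 0}\right) = 6 - C \left(4 - \frac{2}{F}\right)$)
$P = 3$ ($P = 8 - 5 = 3$)
$A{\left(4,-2 \right)} x{\left(2 \right)} P = \left(6 - -8 + 2 \left(-2\right) \frac{1}{4}\right) 2 \cdot 3 = \left(6 + 8 + 2 \left(-2\right) \frac{1}{4}\right) 2 \cdot 3 = \left(6 + 8 - 1\right) 2 \cdot 3 = 13 \cdot 2 \cdot 3 = 26 \cdot 3 = 78$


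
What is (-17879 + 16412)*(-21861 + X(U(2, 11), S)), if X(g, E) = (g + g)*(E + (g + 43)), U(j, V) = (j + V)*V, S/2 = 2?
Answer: -47646693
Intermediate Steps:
S = 4 (S = 2*2 = 4)
U(j, V) = V*(V + j) (U(j, V) = (V + j)*V = V*(V + j))
X(g, E) = 2*g*(43 + E + g) (X(g, E) = (2*g)*(E + (43 + g)) = (2*g)*(43 + E + g) = 2*g*(43 + E + g))
(-17879 + 16412)*(-21861 + X(U(2, 11), S)) = (-17879 + 16412)*(-21861 + 2*(11*(11 + 2))*(43 + 4 + 11*(11 + 2))) = -1467*(-21861 + 2*(11*13)*(43 + 4 + 11*13)) = -1467*(-21861 + 2*143*(43 + 4 + 143)) = -1467*(-21861 + 2*143*190) = -1467*(-21861 + 54340) = -1467*32479 = -47646693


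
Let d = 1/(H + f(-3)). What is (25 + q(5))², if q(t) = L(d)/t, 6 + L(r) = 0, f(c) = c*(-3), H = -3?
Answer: 14161/25 ≈ 566.44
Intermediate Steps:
f(c) = -3*c
d = ⅙ (d = 1/(-3 - 3*(-3)) = 1/(-3 + 9) = 1/6 = ⅙ ≈ 0.16667)
L(r) = -6 (L(r) = -6 + 0 = -6)
q(t) = -6/t
(25 + q(5))² = (25 - 6/5)² = (119/5)² = 14161/25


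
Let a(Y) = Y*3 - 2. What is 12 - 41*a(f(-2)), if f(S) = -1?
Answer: 217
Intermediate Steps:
a(Y) = -2 + 3*Y (a(Y) = 3*Y - 2 = -2 + 3*Y)
12 - 41*a(f(-2)) = 12 - 41*(-2 + 3*(-1)) = 12 - 41*(-2 - 3) = 12 - 41*(-5) = 12 + 205 = 217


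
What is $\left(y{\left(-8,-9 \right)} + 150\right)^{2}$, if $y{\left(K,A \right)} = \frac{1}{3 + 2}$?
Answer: $\frac{564001}{25} \approx 22560.0$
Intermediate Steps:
$y{\left(K,A \right)} = \frac{1}{5}$
$\left(y{\left(-8,-9 \right)} + 150\right)^{2} = \left(\frac{1}{5} + 150\right)^{2} = \left(\frac{751}{5}\right)^{2} = \frac{564001}{25}$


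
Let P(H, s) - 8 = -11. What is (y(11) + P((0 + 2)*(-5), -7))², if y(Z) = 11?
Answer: 64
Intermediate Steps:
P(H, s) = -3 (P(H, s) = 8 - 11 = -3)
(y(11) + P((0 + 2)*(-5), -7))² = (11 - 3)² = 8² = 64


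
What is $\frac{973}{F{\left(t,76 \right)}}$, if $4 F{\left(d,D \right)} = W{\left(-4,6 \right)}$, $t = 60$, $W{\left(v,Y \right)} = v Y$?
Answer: $- \frac{973}{6} \approx -162.17$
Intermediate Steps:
$W{\left(v,Y \right)} = Y v$
$F{\left(d,D \right)} = -6$ ($F{\left(d,D \right)} = \frac{6 \left(-4\right)}{4} = \frac{1}{4} \left(-24\right) = -6$)
$\frac{973}{F{\left(t,76 \right)}} = \frac{973}{-6} = 973 \left(- \frac{1}{6}\right) = - \frac{973}{6}$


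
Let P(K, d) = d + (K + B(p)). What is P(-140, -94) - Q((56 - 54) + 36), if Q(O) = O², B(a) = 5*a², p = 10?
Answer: -1178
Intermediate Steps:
P(K, d) = 500 + K + d (P(K, d) = d + (K + 5*10²) = d + (K + 5*100) = d + (K + 500) = d + (500 + K) = 500 + K + d)
P(-140, -94) - Q((56 - 54) + 36) = (500 - 140 - 94) - ((56 - 54) + 36)² = 266 - (2 + 36)² = 266 - 1*38² = 266 - 1*1444 = 266 - 1444 = -1178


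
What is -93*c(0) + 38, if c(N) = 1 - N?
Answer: -55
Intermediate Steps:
-93*c(0) + 38 = -93*(1 - 1*0) + 38 = -93*(1 + 0) + 38 = -93*1 + 38 = -93 + 38 = -55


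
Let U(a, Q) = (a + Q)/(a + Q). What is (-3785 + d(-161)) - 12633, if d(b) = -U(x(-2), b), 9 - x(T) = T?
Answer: -16419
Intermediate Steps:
x(T) = 9 - T
U(a, Q) = 1 (U(a, Q) = (Q + a)/(Q + a) = 1)
d(b) = -1 (d(b) = -1*1 = -1)
(-3785 + d(-161)) - 12633 = (-3785 - 1) - 12633 = -3786 - 12633 = -16419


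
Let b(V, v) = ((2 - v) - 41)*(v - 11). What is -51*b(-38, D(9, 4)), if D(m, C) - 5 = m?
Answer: 8109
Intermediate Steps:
D(m, C) = 5 + m
b(V, v) = (-39 - v)*(-11 + v)
-51*b(-38, D(9, 4)) = -51*(429 - (5 + 9)² - 28*(5 + 9)) = -51*(429 - 1*14² - 28*14) = -51*(429 - 1*196 - 392) = -51*(429 - 196 - 392) = -51*(-159) = 8109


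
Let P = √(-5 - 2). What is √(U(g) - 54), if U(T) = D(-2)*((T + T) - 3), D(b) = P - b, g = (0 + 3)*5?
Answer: 3*√3*7^(¼)*√I ≈ 5.9764 + 5.9764*I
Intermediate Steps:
P = I*√7 (P = √(-7) = I*√7 ≈ 2.6458*I)
g = 15 (g = 3*5 = 15)
D(b) = -b + I*√7 (D(b) = I*√7 - b = -b + I*√7)
U(T) = (-3 + 2*T)*(2 + I*√7) (U(T) = (-1*(-2) + I*√7)*((T + T) - 3) = (2 + I*√7)*(2*T - 3) = (2 + I*√7)*(-3 + 2*T) = (-3 + 2*T)*(2 + I*√7))
√(U(g) - 54) = √((-3 + 2*15)*(2 + I*√7) - 54) = √((-3 + 30)*(2 + I*√7) - 54) = √(27*(2 + I*√7) - 54) = √((54 + 27*I*√7) - 54) = √(27*I*√7) = 3*√3*7^(¼)*√I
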